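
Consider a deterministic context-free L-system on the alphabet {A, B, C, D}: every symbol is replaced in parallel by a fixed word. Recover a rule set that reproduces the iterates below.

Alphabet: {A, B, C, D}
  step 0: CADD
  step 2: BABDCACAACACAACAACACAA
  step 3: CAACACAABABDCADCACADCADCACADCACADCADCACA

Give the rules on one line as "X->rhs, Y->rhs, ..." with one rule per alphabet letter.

A->CA, B->CAA, C->D, D->BAB

  step 2 ⇒ step 3: BABDCACAACACAACAACACAA ⇒ CAA·CA·CAA·BAB·D·CA·D·CA·CA·D·CA·D·CA·CA·D·CA·CA·D·CA·D·CA·CA
    A ↦ CA
    B ↦ CAA
    C ↦ D
    D ↦ BAB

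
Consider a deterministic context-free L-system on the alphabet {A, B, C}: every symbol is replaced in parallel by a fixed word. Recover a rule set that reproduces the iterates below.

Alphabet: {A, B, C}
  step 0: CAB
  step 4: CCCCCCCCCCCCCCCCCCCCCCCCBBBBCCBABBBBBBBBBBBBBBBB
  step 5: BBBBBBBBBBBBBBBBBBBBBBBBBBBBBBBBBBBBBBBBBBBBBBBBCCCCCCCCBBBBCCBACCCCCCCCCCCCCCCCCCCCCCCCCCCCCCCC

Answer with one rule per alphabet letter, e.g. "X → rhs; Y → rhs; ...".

  step 4 ⇒ step 5: CCCCCCCCCCCCCCCCCCCCCCCCBBBBCCBABBBBBBBBBBBBBBBB ⇒ BB·BB·BB·BB·BB·BB·BB·BB·BB·BB·BB·BB·BB·BB·BB·BB·BB·BB·BB·BB·BB·BB·BB·BB·CC·CC·CC·CC·BB·BB·CC·BA·CC·CC·CC·CC·CC·CC·CC·CC·CC·CC·CC·CC·CC·CC·CC·CC
    A ↦ BA
    B ↦ CC
    C ↦ BB

A->BA, B->CC, C->BB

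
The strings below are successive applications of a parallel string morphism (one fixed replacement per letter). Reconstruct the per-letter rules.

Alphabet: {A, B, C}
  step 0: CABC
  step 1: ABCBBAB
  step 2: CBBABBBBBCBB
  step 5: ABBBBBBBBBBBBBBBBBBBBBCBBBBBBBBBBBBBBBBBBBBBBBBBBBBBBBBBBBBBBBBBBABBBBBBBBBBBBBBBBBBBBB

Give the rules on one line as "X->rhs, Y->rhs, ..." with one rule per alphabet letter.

A->C, B->BB, C->AB

  step 1 ⇒ step 2: ABCBBAB ⇒ C·BB·AB·BB·BB·C·BB
    A ↦ C
    B ↦ BB
    C ↦ AB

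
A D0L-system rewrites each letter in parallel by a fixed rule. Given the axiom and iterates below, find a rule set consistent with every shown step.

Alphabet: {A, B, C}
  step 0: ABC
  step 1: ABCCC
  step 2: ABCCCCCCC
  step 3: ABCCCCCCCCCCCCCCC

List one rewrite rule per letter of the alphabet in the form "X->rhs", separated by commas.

A->AB, B->C, C->CC

  step 2 ⇒ step 3: ABCCCCCCC ⇒ AB·C·CC·CC·CC·CC·CC·CC·CC
    A ↦ AB
    B ↦ C
    C ↦ CC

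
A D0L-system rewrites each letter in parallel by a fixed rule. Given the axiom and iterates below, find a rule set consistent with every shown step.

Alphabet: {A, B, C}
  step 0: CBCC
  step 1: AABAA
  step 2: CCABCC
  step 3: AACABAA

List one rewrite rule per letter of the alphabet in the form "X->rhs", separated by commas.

  step 2 ⇒ step 3: CCABCC ⇒ A·A·C·AB·A·A
    A ↦ C
    B ↦ AB
    C ↦ A

A->C, B->AB, C->A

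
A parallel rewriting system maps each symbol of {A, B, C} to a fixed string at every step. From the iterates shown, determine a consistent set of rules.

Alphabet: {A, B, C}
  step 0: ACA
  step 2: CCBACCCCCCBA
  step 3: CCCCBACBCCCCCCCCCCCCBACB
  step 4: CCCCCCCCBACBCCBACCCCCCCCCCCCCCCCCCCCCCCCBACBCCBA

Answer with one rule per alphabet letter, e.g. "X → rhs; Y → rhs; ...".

A->CB, B->BA, C->CC

  step 3 ⇒ step 4: CCCCBACBCCCCCCCCCCCCBACB ⇒ CC·CC·CC·CC·BA·CB·CC·BA·CC·CC·CC·CC·CC·CC·CC·CC·CC·CC·CC·CC·BA·CB·CC·BA
    A ↦ CB
    B ↦ BA
    C ↦ CC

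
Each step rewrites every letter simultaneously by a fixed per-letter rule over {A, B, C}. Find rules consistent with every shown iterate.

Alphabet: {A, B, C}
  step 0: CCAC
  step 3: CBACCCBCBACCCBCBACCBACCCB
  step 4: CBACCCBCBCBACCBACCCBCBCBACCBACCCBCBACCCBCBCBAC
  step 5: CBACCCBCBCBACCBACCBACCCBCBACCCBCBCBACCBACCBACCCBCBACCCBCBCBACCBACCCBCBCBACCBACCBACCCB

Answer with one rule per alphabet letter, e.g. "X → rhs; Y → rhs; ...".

  step 4 ⇒ step 5: CBACCCBCBCBACCBACCCBCBCBACCBACCCBCBACCCBCBCBAC ⇒ CB·AC·C·CB·CB·CB·AC·CB·AC·CB·AC·C·CB·CB·AC·C·CB·CB·CB·AC·CB·AC·CB·AC·C·CB·CB·AC·C·CB·CB·CB·AC·CB·AC·C·CB·CB·CB·AC·CB·AC·CB·AC·C·CB
    A ↦ C
    B ↦ AC
    C ↦ CB

A->C, B->AC, C->CB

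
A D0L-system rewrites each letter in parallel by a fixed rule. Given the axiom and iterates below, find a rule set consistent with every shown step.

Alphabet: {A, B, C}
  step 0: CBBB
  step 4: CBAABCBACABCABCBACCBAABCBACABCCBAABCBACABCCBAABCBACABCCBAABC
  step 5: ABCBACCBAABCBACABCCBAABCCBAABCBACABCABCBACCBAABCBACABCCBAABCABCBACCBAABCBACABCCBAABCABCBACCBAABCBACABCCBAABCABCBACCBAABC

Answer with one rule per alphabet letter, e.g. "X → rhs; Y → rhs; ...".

A->C, B->BA, C->ABC

  step 4 ⇒ step 5: CBAABCBACABCABCBACCBAABCBACABCCBAABCBACABCCBAABCBACABCCBAABC ⇒ ABC·BA·C·C·BA·ABC·BA·C·ABC·C·BA·ABC·C·BA·ABC·BA·C·ABC·ABC·BA·C·C·BA·ABC·BA·C·ABC·C·BA·ABC·ABC·BA·C·C·BA·ABC·BA·C·ABC·C·BA·ABC·ABC·BA·C·C·BA·ABC·BA·C·ABC·C·BA·ABC·ABC·BA·C·C·BA·ABC
    A ↦ C
    B ↦ BA
    C ↦ ABC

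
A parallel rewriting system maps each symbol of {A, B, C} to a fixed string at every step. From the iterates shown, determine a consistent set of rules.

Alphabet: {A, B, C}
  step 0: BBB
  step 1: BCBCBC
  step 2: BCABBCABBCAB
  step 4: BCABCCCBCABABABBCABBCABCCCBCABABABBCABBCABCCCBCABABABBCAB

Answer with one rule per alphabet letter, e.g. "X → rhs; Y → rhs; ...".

A->CCC, B->BC, C->AB

  step 1 ⇒ step 2: BCBCBC ⇒ BC·AB·BC·AB·BC·AB
    B ↦ BC
    C ↦ AB
    A ↦ CCC  (constrained at step 2)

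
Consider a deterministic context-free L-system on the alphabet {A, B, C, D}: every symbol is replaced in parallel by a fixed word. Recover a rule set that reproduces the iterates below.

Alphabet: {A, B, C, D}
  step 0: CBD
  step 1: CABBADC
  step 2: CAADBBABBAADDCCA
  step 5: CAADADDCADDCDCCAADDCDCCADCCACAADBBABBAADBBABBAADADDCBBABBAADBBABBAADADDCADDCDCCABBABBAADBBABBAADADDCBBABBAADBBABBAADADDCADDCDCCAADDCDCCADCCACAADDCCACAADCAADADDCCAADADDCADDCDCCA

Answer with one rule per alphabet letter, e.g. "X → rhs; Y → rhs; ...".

  step 1 ⇒ step 2: CABBADC ⇒ CA·AD·BBA·BBA·AD·DC·CA
    A ↦ AD
    B ↦ BBA
    C ↦ CA
    D ↦ DC

A->AD, B->BBA, C->CA, D->DC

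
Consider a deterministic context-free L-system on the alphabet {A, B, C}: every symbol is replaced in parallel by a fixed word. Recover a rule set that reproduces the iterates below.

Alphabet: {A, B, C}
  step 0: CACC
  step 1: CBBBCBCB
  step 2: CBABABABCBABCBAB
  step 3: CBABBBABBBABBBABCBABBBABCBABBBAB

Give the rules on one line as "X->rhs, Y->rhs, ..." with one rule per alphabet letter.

A->BB, B->AB, C->CB

  step 2 ⇒ step 3: CBABABABCBABCBAB ⇒ CB·AB·BB·AB·BB·AB·BB·AB·CB·AB·BB·AB·CB·AB·BB·AB
    A ↦ BB
    B ↦ AB
    C ↦ CB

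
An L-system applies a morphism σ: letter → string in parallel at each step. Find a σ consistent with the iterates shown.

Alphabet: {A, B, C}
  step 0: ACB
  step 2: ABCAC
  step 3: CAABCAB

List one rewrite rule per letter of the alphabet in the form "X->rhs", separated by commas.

A->C, B->A, C->AB

  step 2 ⇒ step 3: ABCAC ⇒ C·A·AB·C·AB
    A ↦ C
    B ↦ A
    C ↦ AB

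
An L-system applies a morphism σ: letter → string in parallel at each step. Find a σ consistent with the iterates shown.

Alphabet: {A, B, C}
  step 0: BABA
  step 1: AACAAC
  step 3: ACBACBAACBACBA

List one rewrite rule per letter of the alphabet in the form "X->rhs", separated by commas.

A->AC, B->A, C->B

  step 0 ⇒ step 1: BABA ⇒ A·AC·A·AC
    A ↦ AC
    B ↦ A
    C ↦ B  (constrained at step 1)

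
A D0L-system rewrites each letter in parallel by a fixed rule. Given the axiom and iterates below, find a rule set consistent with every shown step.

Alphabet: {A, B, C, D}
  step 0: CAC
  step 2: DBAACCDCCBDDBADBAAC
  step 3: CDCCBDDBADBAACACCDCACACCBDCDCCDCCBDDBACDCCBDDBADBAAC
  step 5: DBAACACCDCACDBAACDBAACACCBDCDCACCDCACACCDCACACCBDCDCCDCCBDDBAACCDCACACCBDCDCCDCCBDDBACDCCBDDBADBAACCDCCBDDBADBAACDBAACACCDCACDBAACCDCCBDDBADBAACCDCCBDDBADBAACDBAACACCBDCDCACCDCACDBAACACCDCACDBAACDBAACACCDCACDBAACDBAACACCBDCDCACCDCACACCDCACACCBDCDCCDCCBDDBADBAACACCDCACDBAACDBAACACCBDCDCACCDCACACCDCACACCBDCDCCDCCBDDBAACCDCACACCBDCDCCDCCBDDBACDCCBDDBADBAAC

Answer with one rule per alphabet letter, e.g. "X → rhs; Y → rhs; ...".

  step 2 ⇒ step 3: DBAACCDCCBDDBADBAAC ⇒ CDC·CBD·DBA·DBA·AC·AC·CDC·AC·AC·CBD·CDC·CDC·CBD·DBA·CDC·CBD·DBA·DBA·AC
    A ↦ DBA
    B ↦ CBD
    C ↦ AC
    D ↦ CDC

A->DBA, B->CBD, C->AC, D->CDC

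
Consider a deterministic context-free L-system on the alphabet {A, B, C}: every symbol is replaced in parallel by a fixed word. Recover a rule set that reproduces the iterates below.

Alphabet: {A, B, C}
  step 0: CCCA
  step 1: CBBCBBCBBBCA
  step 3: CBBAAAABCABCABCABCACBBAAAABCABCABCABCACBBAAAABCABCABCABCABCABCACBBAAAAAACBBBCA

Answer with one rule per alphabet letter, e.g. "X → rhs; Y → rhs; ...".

  step 0 ⇒ step 1: CCCA ⇒ CBB·CBB·CBB·BCA
    A ↦ BCA
    C ↦ CBB
    B ↦ AA  (constrained at step 1)

A->BCA, B->AA, C->CBB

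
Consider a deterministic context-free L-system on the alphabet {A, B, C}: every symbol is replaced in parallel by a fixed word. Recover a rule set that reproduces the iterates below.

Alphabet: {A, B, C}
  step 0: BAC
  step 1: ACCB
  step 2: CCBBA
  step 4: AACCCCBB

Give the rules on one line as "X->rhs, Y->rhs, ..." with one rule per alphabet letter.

  step 1 ⇒ step 2: ACCB ⇒ CC·B·B·A
    A ↦ CC
    B ↦ A
    C ↦ B

A->CC, B->A, C->B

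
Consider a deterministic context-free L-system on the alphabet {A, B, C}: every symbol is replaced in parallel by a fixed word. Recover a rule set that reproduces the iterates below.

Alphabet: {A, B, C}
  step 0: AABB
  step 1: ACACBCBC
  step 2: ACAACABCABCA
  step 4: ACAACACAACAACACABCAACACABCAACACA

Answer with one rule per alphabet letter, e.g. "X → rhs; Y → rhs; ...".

  step 1 ⇒ step 2: ACACBCBC ⇒ AC·A·AC·A·BC·A·BC·A
    A ↦ AC
    B ↦ BC
    C ↦ A

A->AC, B->BC, C->A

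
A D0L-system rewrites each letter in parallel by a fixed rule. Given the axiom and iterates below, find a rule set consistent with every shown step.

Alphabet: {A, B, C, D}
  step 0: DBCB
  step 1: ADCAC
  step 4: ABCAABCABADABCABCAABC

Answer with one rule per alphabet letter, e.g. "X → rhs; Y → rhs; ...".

A->AB, B->C, C->A, D->AD

  step 0 ⇒ step 1: DBCB ⇒ AD·C·A·C
    B ↦ C
    C ↦ A
    D ↦ AD
    A ↦ AB  (constrained at step 1)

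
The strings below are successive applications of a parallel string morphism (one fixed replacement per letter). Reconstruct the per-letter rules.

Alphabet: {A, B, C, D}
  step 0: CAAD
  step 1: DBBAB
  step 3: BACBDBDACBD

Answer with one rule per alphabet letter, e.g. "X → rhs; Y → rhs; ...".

A->B, B->AC, C->D, D->AB

  step 0 ⇒ step 1: CAAD ⇒ D·B·B·AB
    A ↦ B
    C ↦ D
    D ↦ AB
    B ↦ AC  (constrained at step 1)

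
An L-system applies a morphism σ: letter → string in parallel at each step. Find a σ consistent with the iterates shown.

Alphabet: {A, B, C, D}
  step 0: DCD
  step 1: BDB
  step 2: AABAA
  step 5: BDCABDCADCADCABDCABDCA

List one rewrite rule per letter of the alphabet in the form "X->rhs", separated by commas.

  step 1 ⇒ step 2: BDB ⇒ AA·B·AA
    B ↦ AA
    D ↦ B
    A ↦ CA  (constrained at step 2)
  step 0 ⇒ step 1: DCD ⇒ B·D·B
    C ↦ D

A->CA, B->AA, C->D, D->B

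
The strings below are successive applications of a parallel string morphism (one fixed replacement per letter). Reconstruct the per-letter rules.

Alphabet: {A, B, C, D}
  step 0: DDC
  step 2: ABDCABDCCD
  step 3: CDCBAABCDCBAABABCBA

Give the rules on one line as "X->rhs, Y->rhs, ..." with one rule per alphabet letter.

A->C, B->D, C->AB, D->CBA

  step 2 ⇒ step 3: ABDCABDCCD ⇒ C·D·CBA·AB·C·D·CBA·AB·AB·CBA
    A ↦ C
    B ↦ D
    C ↦ AB
    D ↦ CBA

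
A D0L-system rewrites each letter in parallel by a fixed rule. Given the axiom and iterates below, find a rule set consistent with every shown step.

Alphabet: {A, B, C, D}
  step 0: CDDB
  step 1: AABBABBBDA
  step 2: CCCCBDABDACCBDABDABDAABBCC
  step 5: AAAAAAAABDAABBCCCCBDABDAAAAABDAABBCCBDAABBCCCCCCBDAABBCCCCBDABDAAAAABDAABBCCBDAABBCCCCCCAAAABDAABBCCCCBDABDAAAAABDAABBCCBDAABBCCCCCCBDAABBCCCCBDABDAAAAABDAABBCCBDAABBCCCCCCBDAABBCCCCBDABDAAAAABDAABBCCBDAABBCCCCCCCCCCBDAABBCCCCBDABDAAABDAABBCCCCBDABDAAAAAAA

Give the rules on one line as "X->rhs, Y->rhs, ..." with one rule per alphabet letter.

  step 1 ⇒ step 2: AABBABBBDA ⇒ CC·CC·BDA·BDA·CC·BDA·BDA·BDA·ABB·CC
    A ↦ CC
    B ↦ BDA
    D ↦ ABB
  step 0 ⇒ step 1: CDDB ⇒ A·ABB·ABB·BDA
    C ↦ A

A->CC, B->BDA, C->A, D->ABB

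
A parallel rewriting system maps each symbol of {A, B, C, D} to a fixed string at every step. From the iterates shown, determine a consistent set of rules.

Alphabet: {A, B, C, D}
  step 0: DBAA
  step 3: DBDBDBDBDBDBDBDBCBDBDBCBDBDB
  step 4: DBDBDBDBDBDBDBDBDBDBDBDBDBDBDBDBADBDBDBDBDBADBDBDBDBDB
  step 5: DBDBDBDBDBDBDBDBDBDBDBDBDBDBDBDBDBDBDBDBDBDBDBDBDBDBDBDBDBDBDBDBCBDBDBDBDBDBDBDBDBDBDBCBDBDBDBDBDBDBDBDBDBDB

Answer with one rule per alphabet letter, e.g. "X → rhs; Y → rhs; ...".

  step 4 ⇒ step 5: DBDBDBDBDBDBDBDBDBDBDBDBDBDBDBDBADBDBDBDBDBADBDBDBDBDB ⇒ DB·DB·DB·DB·DB·DB·DB·DB·DB·DB·DB·DB·DB·DB·DB·DB·DB·DB·DB·DB·DB·DB·DB·DB·DB·DB·DB·DB·DB·DB·DB·DB·CB·DB·DB·DB·DB·DB·DB·DB·DB·DB·DB·CB·DB·DB·DB·DB·DB·DB·DB·DB·DB·DB
    A ↦ CB
    B ↦ DB
    D ↦ DB
  step 3 ⇒ step 4: DBDBDBDBDBDBDBDBCBDBDBCBDBDB ⇒ DB·DB·DB·DB·DB·DB·DB·DB·DB·DB·DB·DB·DB·DB·DB·DB·A·DB·DB·DB·DB·DB·A·DB·DB·DB·DB·DB
    C ↦ A

A->CB, B->DB, C->A, D->DB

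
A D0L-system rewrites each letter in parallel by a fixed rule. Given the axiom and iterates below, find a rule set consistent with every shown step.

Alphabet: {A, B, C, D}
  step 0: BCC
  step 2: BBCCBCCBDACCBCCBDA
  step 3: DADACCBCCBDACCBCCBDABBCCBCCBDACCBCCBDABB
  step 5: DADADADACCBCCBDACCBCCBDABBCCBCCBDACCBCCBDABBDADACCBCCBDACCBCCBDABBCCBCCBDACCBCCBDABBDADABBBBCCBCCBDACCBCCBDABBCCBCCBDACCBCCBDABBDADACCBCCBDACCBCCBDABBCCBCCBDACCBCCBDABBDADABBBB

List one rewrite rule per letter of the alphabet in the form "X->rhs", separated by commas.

A->B, B->DA, C->CCB, D->B

  step 2 ⇒ step 3: BBCCBCCBDACCBCCBDA ⇒ DA·DA·CCB·CCB·DA·CCB·CCB·DA·B·B·CCB·CCB·DA·CCB·CCB·DA·B·B
    A ↦ B
    B ↦ DA
    C ↦ CCB
    D ↦ B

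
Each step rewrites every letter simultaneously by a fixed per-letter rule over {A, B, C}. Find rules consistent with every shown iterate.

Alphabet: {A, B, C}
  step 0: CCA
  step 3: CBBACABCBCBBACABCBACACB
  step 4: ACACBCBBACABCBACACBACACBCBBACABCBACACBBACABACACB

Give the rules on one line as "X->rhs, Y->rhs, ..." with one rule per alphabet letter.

  step 3 ⇒ step 4: CBBACABCBCBBACABCBACACB ⇒ ACA·CB·CB·B·ACA·B·CB·ACA·CB·ACA·CB·CB·B·ACA·B·CB·ACA·CB·B·ACA·B·ACA·CB
    A ↦ B
    B ↦ CB
    C ↦ ACA

A->B, B->CB, C->ACA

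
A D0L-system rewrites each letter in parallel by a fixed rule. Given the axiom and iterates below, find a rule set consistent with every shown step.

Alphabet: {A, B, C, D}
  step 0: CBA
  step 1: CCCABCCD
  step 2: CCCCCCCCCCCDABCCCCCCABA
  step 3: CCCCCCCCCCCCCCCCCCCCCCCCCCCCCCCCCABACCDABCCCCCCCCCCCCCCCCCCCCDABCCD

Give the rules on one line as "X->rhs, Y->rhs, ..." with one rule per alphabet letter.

  step 2 ⇒ step 3: CCCCCCCCCCCDABCCCCCCABA ⇒ CCC·CCC·CCC·CCC·CCC·CCC·CCC·CCC·CCC·CCC·CCC·ABA·CCD·AB·CCC·CCC·CCC·CCC·CCC·CCC·CCD·AB·CCD
    A ↦ CCD
    B ↦ AB
    C ↦ CCC
    D ↦ ABA

A->CCD, B->AB, C->CCC, D->ABA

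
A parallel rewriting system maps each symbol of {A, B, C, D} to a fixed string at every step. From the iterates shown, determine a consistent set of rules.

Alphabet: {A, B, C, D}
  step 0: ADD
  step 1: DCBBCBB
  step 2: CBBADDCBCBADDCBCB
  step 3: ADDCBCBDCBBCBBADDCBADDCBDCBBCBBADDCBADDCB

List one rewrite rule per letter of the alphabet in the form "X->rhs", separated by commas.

A->D, B->CB, C->ADD, D->CBB

  step 2 ⇒ step 3: CBBADDCBCBADDCBCB ⇒ ADD·CB·CB·D·CBB·CBB·ADD·CB·ADD·CB·D·CBB·CBB·ADD·CB·ADD·CB
    A ↦ D
    B ↦ CB
    C ↦ ADD
    D ↦ CBB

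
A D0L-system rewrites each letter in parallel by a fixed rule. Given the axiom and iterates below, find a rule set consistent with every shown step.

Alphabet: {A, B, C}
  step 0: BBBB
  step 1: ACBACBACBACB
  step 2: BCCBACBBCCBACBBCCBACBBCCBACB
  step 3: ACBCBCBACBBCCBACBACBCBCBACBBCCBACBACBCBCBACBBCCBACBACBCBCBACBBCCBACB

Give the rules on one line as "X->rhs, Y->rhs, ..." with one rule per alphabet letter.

A->BC, B->ACB, C->CB

  step 2 ⇒ step 3: BCCBACBBCCBACBBCCBACBBCCBACB ⇒ ACB·CB·CB·ACB·BC·CB·ACB·ACB·CB·CB·ACB·BC·CB·ACB·ACB·CB·CB·ACB·BC·CB·ACB·ACB·CB·CB·ACB·BC·CB·ACB
    A ↦ BC
    B ↦ ACB
    C ↦ CB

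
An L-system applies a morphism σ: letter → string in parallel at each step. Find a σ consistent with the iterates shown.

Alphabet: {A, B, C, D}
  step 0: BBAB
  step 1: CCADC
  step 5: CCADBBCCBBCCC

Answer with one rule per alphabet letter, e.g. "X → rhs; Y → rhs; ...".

A->AD, B->C, C->B, D->BB

  step 0 ⇒ step 1: BBAB ⇒ C·C·AD·C
    A ↦ AD
    B ↦ C
    C ↦ B  (constrained at step 1)
    D ↦ BB  (constrained at step 1)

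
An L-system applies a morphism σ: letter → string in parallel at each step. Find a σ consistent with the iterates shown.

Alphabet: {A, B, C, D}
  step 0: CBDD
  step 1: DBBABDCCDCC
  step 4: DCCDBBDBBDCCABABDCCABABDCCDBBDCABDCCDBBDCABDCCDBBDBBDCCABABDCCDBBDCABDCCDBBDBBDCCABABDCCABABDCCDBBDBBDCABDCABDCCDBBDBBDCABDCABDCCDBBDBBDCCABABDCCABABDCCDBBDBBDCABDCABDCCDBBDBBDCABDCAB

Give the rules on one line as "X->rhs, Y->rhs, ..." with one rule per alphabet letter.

A->DC, B->AB, C->DBB, D->DCC

  step 0 ⇒ step 1: CBDD ⇒ DBB·AB·DCC·DCC
    B ↦ AB
    C ↦ DBB
    D ↦ DCC
    A ↦ DC  (constrained at step 1)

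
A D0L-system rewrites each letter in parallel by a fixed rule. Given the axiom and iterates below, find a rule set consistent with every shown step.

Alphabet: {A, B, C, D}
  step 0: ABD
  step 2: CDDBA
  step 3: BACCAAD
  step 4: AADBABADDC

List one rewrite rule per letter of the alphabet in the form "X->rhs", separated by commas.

A->D, B->AA, C->BA, D->C

  step 3 ⇒ step 4: BACCAAD ⇒ AA·D·BA·BA·D·D·C
    A ↦ D
    B ↦ AA
    C ↦ BA
    D ↦ C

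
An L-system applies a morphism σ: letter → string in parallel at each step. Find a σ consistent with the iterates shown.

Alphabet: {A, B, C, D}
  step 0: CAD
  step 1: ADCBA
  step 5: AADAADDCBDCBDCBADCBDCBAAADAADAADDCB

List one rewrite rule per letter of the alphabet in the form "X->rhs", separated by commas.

A->DCB, B->D, C->A, D->A

  step 0 ⇒ step 1: CAD ⇒ A·DCB·A
    A ↦ DCB
    C ↦ A
    D ↦ A
    B ↦ D  (constrained at step 1)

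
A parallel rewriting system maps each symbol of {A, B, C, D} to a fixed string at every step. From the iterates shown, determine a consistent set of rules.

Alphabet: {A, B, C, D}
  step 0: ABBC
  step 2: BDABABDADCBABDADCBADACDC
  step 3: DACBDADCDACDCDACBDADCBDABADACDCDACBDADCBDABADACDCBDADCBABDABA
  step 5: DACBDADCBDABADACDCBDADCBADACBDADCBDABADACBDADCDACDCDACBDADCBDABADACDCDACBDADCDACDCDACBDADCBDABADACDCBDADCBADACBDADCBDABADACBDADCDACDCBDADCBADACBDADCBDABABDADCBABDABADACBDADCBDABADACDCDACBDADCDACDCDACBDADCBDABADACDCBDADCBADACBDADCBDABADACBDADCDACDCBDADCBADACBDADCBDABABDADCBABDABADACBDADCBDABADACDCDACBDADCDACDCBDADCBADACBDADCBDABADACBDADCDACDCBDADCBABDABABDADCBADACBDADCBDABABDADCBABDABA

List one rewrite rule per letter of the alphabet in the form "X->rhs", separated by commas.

A->DC, B->DAC, C->BA, D->BDA

  step 2 ⇒ step 3: BDABABDADCBABDADCBADACDC ⇒ DAC·BDA·DC·DAC·DC·DAC·BDA·DC·BDA·BA·DAC·DC·DAC·BDA·DC·BDA·BA·DAC·DC·BDA·DC·BA·BDA·BA
    A ↦ DC
    B ↦ DAC
    C ↦ BA
    D ↦ BDA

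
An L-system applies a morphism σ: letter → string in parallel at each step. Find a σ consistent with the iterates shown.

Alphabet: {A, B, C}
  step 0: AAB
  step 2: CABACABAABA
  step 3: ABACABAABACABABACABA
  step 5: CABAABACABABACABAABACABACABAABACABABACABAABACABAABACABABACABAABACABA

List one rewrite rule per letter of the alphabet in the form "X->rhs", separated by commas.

A->BA, B->CA, C->A

  step 2 ⇒ step 3: CABACABAABA ⇒ A·BA·CA·BA·A·BA·CA·BA·BA·CA·BA
    A ↦ BA
    B ↦ CA
    C ↦ A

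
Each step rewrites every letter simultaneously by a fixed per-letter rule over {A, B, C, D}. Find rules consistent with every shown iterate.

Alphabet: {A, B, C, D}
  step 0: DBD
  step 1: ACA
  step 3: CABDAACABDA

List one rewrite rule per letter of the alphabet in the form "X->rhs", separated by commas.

  step 0 ⇒ step 1: DBD ⇒ A·C·A
    B ↦ C
    D ↦ A
    A ↦ BDA  (constrained at step 1)
    C ↦ D  (constrained at step 1)

A->BDA, B->C, C->D, D->A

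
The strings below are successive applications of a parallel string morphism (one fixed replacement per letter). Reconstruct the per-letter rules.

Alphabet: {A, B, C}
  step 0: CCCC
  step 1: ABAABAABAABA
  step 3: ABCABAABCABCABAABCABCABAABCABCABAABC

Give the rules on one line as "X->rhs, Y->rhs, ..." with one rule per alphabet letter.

  step 0 ⇒ step 1: CCCC ⇒ ABA·ABA·ABA·ABA
    C ↦ ABA
    A ↦ AB  (constrained at step 1)
    B ↦ C  (constrained at step 1)

A->AB, B->C, C->ABA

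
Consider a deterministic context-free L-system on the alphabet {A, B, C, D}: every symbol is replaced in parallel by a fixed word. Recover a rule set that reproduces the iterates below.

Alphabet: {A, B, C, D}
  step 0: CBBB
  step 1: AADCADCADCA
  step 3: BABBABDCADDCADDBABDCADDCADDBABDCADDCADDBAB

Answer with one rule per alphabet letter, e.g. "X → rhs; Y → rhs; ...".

  step 0 ⇒ step 1: CBBB ⇒ AA·DCA·DCA·DCA
    B ↦ DCA
    C ↦ AA
    A ↦ D  (constrained at step 1)
    D ↦ BAB  (constrained at step 1)

A->D, B->DCA, C->AA, D->BAB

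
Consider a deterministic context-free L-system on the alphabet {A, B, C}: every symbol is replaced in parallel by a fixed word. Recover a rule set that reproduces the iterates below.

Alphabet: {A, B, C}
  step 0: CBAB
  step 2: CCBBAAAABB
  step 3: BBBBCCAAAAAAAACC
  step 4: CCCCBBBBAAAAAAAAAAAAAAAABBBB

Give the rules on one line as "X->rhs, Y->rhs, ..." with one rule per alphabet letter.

A->AA, B->C, C->BB

  step 3 ⇒ step 4: BBBBCCAAAAAAAACC ⇒ C·C·C·C·BB·BB·AA·AA·AA·AA·AA·AA·AA·AA·BB·BB
    A ↦ AA
    B ↦ C
    C ↦ BB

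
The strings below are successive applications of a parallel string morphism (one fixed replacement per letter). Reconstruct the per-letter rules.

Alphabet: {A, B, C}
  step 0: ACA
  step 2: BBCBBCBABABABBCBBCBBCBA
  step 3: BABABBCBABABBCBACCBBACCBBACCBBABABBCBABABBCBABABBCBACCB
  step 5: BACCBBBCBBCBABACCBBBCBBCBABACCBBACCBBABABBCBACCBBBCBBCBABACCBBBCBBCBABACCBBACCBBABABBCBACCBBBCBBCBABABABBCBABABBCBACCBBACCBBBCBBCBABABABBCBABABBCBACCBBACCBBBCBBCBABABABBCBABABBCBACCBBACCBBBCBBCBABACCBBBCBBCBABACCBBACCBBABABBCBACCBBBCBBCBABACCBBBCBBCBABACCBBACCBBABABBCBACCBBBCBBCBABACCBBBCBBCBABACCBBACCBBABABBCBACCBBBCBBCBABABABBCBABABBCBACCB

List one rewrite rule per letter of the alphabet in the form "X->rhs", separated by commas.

A->CCB, B->BA, C->BBC

  step 2 ⇒ step 3: BBCBBCBABABABBCBBCBBCBA ⇒ BA·BA·BBC·BA·BA·BBC·BA·CCB·BA·CCB·BA·CCB·BA·BA·BBC·BA·BA·BBC·BA·BA·BBC·BA·CCB
    A ↦ CCB
    B ↦ BA
    C ↦ BBC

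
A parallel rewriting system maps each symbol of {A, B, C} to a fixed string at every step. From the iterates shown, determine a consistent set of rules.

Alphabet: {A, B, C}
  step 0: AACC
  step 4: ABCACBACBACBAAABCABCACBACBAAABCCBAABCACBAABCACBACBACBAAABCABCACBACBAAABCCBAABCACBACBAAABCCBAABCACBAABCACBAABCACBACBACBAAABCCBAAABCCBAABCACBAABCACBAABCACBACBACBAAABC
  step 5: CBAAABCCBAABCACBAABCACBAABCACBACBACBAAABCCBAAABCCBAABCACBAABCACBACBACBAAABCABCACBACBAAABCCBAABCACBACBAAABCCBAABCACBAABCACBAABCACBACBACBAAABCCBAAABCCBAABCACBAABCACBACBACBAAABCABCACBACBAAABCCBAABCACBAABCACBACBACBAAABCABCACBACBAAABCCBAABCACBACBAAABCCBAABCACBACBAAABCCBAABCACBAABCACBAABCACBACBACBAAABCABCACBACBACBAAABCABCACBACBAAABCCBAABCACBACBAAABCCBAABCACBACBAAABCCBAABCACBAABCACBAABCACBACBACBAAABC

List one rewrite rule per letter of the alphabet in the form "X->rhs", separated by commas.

A->CBA, B->A, C->ABC

  step 4 ⇒ step 5: ABCACBACBACBAAABCABCACBACBAAABCCBAABCACBAABCACBACBACBAAABCABCACBACBAAABCCBAABCACBACBAAABCCBAABCACBAABCACBAABCACBACBACBAAABCCBAAABCCBAABCACBAABCACBAABCACBACBACBAAABC ⇒ CBA·A·ABC·CBA·ABC·A·CBA·ABC·A·CBA·ABC·A·CBA·CBA·CBA·A·ABC·CBA·A·ABC·CBA·ABC·A·CBA·ABC·A·CBA·CBA·CBA·A·ABC·ABC·A·CBA·CBA·A·ABC·CBA·ABC·A·CBA·CBA·A·ABC·CBA·ABC·A·CBA·ABC·A·CBA·ABC·A·CBA·CBA·CBA·A·ABC·CBA·A·ABC·CBA·ABC·A·CBA·ABC·A·CBA·CBA·CBA·A·ABC·ABC·A·CBA·CBA·A·ABC·CBA·ABC·A·CBA·ABC·A·CBA·CBA·CBA·A·ABC·ABC·A·CBA·CBA·A·ABC·CBA·ABC·A·CBA·CBA·A·ABC·CBA·ABC·A·CBA·CBA·A·ABC·CBA·ABC·A·CBA·ABC·A·CBA·ABC·A·CBA·CBA·CBA·A·ABC·ABC·A·CBA·CBA·CBA·A·ABC·ABC·A·CBA·CBA·A·ABC·CBA·ABC·A·CBA·CBA·A·ABC·CBA·ABC·A·CBA·CBA·A·ABC·CBA·ABC·A·CBA·ABC·A·CBA·ABC·A·CBA·CBA·CBA·A·ABC
    A ↦ CBA
    B ↦ A
    C ↦ ABC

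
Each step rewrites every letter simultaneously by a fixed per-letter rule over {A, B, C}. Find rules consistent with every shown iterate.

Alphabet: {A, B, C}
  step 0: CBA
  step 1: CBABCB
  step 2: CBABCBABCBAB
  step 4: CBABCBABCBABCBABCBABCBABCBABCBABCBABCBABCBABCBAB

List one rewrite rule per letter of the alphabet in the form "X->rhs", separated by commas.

A->CB, B->AB, C->CB

  step 1 ⇒ step 2: CBABCB ⇒ CB·AB·CB·AB·CB·AB
    A ↦ CB
    B ↦ AB
    C ↦ CB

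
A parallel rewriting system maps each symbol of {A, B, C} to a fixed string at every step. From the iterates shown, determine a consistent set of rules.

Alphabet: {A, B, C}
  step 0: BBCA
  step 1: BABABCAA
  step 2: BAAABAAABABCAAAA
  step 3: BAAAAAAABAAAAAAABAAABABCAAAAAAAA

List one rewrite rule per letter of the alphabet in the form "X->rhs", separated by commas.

A->AA, B->BA, C->BC

  step 2 ⇒ step 3: BAAABAAABABCAAAA ⇒ BA·AA·AA·AA·BA·AA·AA·AA·BA·AA·BA·BC·AA·AA·AA·AA
    A ↦ AA
    B ↦ BA
    C ↦ BC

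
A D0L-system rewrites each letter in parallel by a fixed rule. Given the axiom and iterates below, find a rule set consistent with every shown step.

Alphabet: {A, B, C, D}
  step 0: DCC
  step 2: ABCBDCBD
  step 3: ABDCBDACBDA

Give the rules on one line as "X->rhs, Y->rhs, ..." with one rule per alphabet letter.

  step 2 ⇒ step 3: ABCBDCBD ⇒ AB·D·CB·D·A·CB·D·A
    A ↦ AB
    B ↦ D
    C ↦ CB
    D ↦ A

A->AB, B->D, C->CB, D->A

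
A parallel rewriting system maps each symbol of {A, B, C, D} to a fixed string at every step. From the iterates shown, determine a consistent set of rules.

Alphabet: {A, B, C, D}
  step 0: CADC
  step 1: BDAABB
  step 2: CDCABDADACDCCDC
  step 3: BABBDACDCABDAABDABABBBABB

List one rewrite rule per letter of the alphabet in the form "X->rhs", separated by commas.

A->DA, B->CDC, C->B, D->AB

  step 2 ⇒ step 3: CDCABDADACDCCDC ⇒ B·AB·B·DA·CDC·AB·DA·AB·DA·B·AB·B·B·AB·B
    A ↦ DA
    B ↦ CDC
    C ↦ B
    D ↦ AB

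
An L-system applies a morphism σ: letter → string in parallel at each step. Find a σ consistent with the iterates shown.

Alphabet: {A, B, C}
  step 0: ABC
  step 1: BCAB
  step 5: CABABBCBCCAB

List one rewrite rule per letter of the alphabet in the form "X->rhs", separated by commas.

A->B, B->C, C->AB

  step 0 ⇒ step 1: ABC ⇒ B·C·AB
    A ↦ B
    B ↦ C
    C ↦ AB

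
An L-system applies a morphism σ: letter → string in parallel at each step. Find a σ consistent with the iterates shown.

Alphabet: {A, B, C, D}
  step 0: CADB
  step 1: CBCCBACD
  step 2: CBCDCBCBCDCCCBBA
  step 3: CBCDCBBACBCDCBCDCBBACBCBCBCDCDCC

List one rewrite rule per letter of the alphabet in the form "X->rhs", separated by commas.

  step 2 ⇒ step 3: CBCDCBCBCDCCCBBA ⇒ CB·CD·CB·BA·CB·CD·CB·CD·CB·BA·CB·CB·CB·CD·CD·CC
    A ↦ CC
    B ↦ CD
    C ↦ CB
    D ↦ BA

A->CC, B->CD, C->CB, D->BA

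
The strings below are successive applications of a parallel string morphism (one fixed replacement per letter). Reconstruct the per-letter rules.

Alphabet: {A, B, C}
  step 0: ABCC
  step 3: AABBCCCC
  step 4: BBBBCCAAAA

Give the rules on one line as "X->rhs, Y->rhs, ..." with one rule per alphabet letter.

  step 3 ⇒ step 4: AABBCCCC ⇒ BB·BB·C·C·A·A·A·A
    A ↦ BB
    B ↦ C
    C ↦ A

A->BB, B->C, C->A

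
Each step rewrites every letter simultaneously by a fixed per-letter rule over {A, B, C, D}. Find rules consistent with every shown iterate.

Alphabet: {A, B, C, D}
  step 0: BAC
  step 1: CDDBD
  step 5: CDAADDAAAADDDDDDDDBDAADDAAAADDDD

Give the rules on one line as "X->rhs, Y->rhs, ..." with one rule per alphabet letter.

A->D, B->CD, C->BD, D->AA

  step 0 ⇒ step 1: BAC ⇒ CD·D·BD
    A ↦ D
    B ↦ CD
    C ↦ BD
    D ↦ AA  (constrained at step 1)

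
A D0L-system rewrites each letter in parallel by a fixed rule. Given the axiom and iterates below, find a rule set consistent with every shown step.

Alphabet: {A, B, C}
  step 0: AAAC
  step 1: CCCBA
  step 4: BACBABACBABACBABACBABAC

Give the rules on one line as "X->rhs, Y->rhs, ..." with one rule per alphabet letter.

  step 0 ⇒ step 1: AAAC ⇒ C·C·C·BA
    A ↦ C
    C ↦ BA
    B ↦ BA  (constrained at step 1)

A->C, B->BA, C->BA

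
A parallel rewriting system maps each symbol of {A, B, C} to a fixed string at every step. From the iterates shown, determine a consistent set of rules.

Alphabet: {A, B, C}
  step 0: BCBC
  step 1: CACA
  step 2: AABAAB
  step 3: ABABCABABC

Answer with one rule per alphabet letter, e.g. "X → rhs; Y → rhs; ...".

A->AB, B->C, C->A

  step 2 ⇒ step 3: AABAAB ⇒ AB·AB·C·AB·AB·C
    A ↦ AB
    B ↦ C
  step 0 ⇒ step 1: BCBC ⇒ C·A·C·A
    C ↦ A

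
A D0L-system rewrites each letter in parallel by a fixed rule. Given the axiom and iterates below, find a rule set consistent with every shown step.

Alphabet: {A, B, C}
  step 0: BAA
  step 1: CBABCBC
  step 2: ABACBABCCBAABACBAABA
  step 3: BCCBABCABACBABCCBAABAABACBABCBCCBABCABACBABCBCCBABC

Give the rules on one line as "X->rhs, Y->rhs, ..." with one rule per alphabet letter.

A->BC, B->CBA, C->ABA

  step 2 ⇒ step 3: ABACBABCCBAABACBAABA ⇒ BC·CBA·BC·ABA·CBA·BC·CBA·ABA·ABA·CBA·BC·BC·CBA·BC·ABA·CBA·BC·BC·CBA·BC
    A ↦ BC
    B ↦ CBA
    C ↦ ABA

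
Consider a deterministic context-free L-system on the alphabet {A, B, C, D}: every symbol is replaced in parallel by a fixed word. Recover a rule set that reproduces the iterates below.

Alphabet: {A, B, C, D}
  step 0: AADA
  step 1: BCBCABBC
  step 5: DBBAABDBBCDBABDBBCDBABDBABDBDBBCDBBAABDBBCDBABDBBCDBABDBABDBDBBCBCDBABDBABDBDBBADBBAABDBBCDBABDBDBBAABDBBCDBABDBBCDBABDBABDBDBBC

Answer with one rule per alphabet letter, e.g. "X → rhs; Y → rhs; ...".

A->BC, B->DB, C->BA, D->AB

  step 0 ⇒ step 1: AADA ⇒ BC·BC·AB·BC
    A ↦ BC
    D ↦ AB
    B ↦ DB  (constrained at step 1)
    C ↦ BA  (constrained at step 1)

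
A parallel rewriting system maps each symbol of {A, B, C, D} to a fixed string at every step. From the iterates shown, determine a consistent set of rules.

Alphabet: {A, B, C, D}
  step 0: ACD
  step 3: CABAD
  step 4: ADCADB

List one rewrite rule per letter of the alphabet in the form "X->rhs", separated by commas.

  step 3 ⇒ step 4: CABAD ⇒ A·D·CA·D·B
    A ↦ D
    B ↦ CA
    C ↦ A
    D ↦ B

A->D, B->CA, C->A, D->B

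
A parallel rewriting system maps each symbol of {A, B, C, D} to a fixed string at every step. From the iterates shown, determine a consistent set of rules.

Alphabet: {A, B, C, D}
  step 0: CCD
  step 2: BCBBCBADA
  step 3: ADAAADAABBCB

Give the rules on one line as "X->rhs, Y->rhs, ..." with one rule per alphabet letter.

  step 2 ⇒ step 3: BCBBCBADA ⇒ A·DA·A·A·DA·A·B·BC·B
    A ↦ B
    B ↦ A
    C ↦ DA
    D ↦ BC

A->B, B->A, C->DA, D->BC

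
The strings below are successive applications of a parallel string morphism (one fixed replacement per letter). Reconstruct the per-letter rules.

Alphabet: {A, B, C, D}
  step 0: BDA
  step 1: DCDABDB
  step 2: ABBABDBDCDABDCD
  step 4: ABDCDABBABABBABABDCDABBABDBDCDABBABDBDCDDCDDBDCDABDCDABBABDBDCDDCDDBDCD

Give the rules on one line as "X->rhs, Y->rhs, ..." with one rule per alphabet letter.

A->DB, B->DCD, C->B, D->AB

  step 1 ⇒ step 2: DCDABDB ⇒ AB·B·AB·DB·DCD·AB·DCD
    A ↦ DB
    B ↦ DCD
    C ↦ B
    D ↦ AB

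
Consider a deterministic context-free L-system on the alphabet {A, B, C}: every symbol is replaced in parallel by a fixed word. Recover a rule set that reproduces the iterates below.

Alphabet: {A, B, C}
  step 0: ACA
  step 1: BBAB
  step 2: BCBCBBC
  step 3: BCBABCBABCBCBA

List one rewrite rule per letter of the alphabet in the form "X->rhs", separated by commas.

A->B, B->BC, C->BA

  step 2 ⇒ step 3: BCBCBBC ⇒ BC·BA·BC·BA·BC·BC·BA
    B ↦ BC
    C ↦ BA
  step 0 ⇒ step 1: ACA ⇒ B·BA·B
    A ↦ B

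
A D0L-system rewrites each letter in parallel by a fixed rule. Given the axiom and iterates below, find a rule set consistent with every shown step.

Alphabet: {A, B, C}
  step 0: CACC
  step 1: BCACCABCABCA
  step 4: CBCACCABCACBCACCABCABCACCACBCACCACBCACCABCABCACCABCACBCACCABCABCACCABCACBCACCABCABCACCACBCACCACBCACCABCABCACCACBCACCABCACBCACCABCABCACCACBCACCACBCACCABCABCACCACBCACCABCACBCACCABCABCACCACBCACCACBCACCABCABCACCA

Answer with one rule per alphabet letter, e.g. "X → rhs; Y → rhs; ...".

A->CCA, B->C, C->BCA

  step 0 ⇒ step 1: CACC ⇒ BCA·CCA·BCA·BCA
    A ↦ CCA
    C ↦ BCA
    B ↦ C  (constrained at step 1)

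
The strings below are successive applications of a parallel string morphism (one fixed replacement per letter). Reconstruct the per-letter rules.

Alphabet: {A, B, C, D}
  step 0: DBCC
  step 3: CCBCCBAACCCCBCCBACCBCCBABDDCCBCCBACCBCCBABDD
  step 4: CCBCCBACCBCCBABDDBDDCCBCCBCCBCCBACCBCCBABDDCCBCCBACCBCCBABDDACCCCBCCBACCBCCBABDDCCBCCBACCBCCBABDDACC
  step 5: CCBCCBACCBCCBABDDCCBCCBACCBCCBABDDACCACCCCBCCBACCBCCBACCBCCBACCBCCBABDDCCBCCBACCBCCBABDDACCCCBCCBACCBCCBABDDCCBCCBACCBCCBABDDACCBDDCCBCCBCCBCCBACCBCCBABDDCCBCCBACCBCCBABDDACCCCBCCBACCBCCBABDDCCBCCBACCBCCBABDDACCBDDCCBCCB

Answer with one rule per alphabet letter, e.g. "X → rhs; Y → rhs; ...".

A->BDD, B->A, C->CCB, D->C

  step 4 ⇒ step 5: CCBCCBACCBCCBABDDBDDCCBCCBCCBCCBACCBCCBABDDCCBCCBACCBCCBABDDACCCCBCCBACCBCCBABDDCCBCCBACCBCCBABDDACC ⇒ CCB·CCB·A·CCB·CCB·A·BDD·CCB·CCB·A·CCB·CCB·A·BDD·A·C·C·A·C·C·CCB·CCB·A·CCB·CCB·A·CCB·CCB·A·CCB·CCB·A·BDD·CCB·CCB·A·CCB·CCB·A·BDD·A·C·C·CCB·CCB·A·CCB·CCB·A·BDD·CCB·CCB·A·CCB·CCB·A·BDD·A·C·C·BDD·CCB·CCB·CCB·CCB·A·CCB·CCB·A·BDD·CCB·CCB·A·CCB·CCB·A·BDD·A·C·C·CCB·CCB·A·CCB·CCB·A·BDD·CCB·CCB·A·CCB·CCB·A·BDD·A·C·C·BDD·CCB·CCB
    A ↦ BDD
    B ↦ A
    C ↦ CCB
    D ↦ C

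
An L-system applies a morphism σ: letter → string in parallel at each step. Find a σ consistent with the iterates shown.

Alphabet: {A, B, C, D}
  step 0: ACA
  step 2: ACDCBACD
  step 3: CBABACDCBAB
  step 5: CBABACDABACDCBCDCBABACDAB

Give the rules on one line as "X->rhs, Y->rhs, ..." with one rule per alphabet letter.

A->CB, B->CD, C->A, D->B

  step 2 ⇒ step 3: ACDCBACD ⇒ CB·A·B·A·CD·CB·A·B
    A ↦ CB
    B ↦ CD
    C ↦ A
    D ↦ B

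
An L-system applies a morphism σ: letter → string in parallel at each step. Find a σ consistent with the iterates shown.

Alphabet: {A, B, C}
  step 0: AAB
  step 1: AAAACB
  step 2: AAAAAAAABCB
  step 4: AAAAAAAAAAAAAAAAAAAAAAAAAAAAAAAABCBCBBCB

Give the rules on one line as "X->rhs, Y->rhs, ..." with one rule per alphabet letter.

A->AA, B->CB, C->B

  step 1 ⇒ step 2: AAAACB ⇒ AA·AA·AA·AA·B·CB
    A ↦ AA
    B ↦ CB
    C ↦ B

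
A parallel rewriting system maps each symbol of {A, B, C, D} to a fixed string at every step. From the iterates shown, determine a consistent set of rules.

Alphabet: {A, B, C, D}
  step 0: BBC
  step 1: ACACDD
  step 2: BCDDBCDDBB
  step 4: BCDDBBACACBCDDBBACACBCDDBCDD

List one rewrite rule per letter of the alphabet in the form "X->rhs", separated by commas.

  step 1 ⇒ step 2: ACACDD ⇒ BC·DD·BC·DD·B·B
    A ↦ BC
    C ↦ DD
    D ↦ B
  step 0 ⇒ step 1: BBC ⇒ AC·AC·DD
    B ↦ AC

A->BC, B->AC, C->DD, D->B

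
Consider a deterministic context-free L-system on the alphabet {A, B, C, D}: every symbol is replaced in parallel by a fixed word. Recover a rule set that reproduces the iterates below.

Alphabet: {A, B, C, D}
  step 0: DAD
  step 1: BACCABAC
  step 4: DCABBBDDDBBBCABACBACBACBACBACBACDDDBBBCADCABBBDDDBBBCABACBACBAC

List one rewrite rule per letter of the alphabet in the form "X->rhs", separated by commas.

  step 0 ⇒ step 1: DAD ⇒ BAC·CA·BAC
    A ↦ CA
    D ↦ BAC
    B ↦ D  (constrained at step 1)
    C ↦ BBB  (constrained at step 1)

A->CA, B->D, C->BBB, D->BAC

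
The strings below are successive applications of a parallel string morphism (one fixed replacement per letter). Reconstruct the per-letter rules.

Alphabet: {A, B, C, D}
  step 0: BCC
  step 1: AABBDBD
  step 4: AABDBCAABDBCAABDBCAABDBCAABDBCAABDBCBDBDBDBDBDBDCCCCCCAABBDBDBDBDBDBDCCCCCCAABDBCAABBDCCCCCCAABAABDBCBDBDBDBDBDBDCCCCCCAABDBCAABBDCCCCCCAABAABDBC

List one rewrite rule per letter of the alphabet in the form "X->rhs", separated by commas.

  step 0 ⇒ step 1: BCC ⇒ AAB·BD·BD
    B ↦ AAB
    C ↦ BD
    A ↦ CCC  (constrained at step 1)
    D ↦ DBC  (constrained at step 1)

A->CCC, B->AAB, C->BD, D->DBC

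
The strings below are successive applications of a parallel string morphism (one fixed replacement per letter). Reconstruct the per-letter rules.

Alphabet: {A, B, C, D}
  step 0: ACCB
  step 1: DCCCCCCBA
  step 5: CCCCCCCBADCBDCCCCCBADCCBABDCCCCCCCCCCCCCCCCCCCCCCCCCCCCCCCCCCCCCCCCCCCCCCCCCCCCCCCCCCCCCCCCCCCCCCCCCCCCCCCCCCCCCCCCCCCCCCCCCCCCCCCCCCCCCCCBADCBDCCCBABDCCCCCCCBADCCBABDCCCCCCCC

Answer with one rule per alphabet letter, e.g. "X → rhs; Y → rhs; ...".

A->DC, B->CBA, C->CC, D->BD

  step 0 ⇒ step 1: ACCB ⇒ DC·CC·CC·CBA
    A ↦ DC
    B ↦ CBA
    C ↦ CC
    D ↦ BD  (constrained at step 1)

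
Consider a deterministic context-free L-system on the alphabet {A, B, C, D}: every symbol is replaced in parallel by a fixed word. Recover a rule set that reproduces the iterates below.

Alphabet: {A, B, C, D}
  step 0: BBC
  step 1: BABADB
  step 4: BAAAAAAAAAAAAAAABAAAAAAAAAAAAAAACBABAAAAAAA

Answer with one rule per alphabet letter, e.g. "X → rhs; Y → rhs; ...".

A->AA, B->BA, C->DB, D->C

  step 0 ⇒ step 1: BBC ⇒ BA·BA·DB
    B ↦ BA
    C ↦ DB
    A ↦ AA  (constrained at step 1)
    D ↦ C  (constrained at step 1)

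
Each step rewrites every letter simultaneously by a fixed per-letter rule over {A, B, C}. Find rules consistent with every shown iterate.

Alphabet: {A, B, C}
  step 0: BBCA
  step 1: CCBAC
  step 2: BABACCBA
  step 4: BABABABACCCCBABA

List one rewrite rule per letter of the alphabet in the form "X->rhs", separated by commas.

A->C, B->C, C->BA

  step 1 ⇒ step 2: CCBAC ⇒ BA·BA·C·C·BA
    A ↦ C
    B ↦ C
    C ↦ BA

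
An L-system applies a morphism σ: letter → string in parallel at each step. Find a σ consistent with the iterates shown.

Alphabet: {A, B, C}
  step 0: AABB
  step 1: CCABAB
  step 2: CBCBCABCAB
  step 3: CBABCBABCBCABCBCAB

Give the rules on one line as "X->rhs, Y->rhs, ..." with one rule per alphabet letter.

A->C, B->AB, C->CB

  step 2 ⇒ step 3: CBCBCABCAB ⇒ CB·AB·CB·AB·CB·C·AB·CB·C·AB
    A ↦ C
    B ↦ AB
    C ↦ CB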